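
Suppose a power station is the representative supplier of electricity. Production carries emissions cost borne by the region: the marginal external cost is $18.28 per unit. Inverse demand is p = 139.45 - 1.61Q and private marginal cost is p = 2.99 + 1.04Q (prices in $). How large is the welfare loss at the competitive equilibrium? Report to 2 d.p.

DWL = $63.05

Market equilibrium (private): 2.99 + 1.04Q = 139.45 - 1.61Q → Q_m = 51.4943.
Social marginal cost = private MC + MEC = 21.27 + 1.04Q.
Set SMC = demand: 21.27 + 1.04Q = 139.45 - 1.61Q → Q* = 44.5962.
The welfare-loss triangle has base |Q_m − Q*| and height MEC(Q_m) (the vertical gap between SMC and demand is zero at Q* and MEC at Q_m).
DWL = ½ × 6.8981 × 18.2800 = 63.0486.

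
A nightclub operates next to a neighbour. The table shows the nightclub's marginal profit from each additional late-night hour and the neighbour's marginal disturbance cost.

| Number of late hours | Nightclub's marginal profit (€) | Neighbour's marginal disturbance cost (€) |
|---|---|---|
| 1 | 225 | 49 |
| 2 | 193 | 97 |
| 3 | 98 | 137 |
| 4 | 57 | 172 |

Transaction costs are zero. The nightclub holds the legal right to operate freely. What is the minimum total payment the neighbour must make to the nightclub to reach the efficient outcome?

€155

Left alone the nightclub would choose level 4 (marginal profit stays positive).
Efficient level: k* = 2 (marginal profit ≥ marginal disturbance cost through 2).
The neighbour must at least cover the nightclub's forgone profit from cutting 4→2: 98 + 57 = 155.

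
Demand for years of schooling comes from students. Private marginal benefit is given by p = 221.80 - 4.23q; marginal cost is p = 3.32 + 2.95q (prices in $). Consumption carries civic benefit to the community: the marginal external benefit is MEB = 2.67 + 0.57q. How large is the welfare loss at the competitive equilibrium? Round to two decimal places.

DWL = $30.30

Market equilibrium (private): 3.32 + 2.95q = 221.80 - 4.23q → q_m = 30.4290.
Social marginal benefit = demand + MEB = 224.47 - 3.66q.
Set SMB = MC: 224.47 - 3.66q = 3.32 + 2.95q → q* = 33.4569.
Between q* and q_m the wedge SMB − MC runs linearly from 0 to MEB(q_m), so the loss is a triangle.
DWL = ½ × 3.0279 × 20.0145 = 30.3010.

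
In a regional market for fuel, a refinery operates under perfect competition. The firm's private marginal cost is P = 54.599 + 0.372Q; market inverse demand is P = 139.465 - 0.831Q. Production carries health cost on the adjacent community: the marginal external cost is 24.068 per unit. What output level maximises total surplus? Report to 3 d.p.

Q* = 50.539

Social marginal cost = private MC + MEC = 78.667 + 0.372Q.
Set SMC = demand: 78.667 + 0.372Q = 139.465 - 0.831Q → Q* = 50.5387.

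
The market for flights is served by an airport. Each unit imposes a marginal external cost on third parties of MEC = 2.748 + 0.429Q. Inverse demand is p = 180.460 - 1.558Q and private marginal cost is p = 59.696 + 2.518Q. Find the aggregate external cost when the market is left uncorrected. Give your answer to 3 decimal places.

Market equilibrium (private): 59.696 + 2.518Q = 180.460 - 1.558Q → Q_m = 29.6281.
Total external cost = ∫₀^{Q_m} (2.748 + 0.429Q) dQ = 2.748×29.6281 + ½×0.429×29.6281² = 269.7113.

269.711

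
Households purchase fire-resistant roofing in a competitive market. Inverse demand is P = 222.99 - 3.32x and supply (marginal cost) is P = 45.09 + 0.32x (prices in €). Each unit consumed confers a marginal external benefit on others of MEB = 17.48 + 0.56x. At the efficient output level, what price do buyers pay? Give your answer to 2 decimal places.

Social marginal benefit = demand + MEB = 240.47 - 2.76x.
Set SMB = MC: 240.47 - 2.76x = 45.09 + 0.32x → x* = 63.4351.
Consumer price on the demand curve at x*: 222.99 − 3.32×63.4351 = 12.3855.

P = €12.39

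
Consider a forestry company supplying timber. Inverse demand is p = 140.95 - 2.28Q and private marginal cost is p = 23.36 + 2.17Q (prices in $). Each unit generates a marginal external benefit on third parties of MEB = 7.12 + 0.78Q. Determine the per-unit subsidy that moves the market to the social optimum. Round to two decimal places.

Social marginal cost = private MC − MEB = 16.24 + 1.39Q.
Set SMC = demand: 16.24 + 1.39Q = 140.95 - 2.28Q → Q* = 33.9809.
The Pigouvian subsidy equals MEB at Q*: 7.12 + 0.78×33.9809 = 33.6251.

subsidy = $33.63 per unit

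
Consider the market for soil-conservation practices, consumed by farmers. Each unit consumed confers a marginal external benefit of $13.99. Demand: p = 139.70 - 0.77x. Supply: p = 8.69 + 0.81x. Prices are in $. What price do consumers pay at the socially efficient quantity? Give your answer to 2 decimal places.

Social marginal benefit = demand + MEB = 153.69 - 0.77x.
Set SMB = MC: 153.69 - 0.77x = 8.69 + 0.81x → x* = 91.7722.
Consumer price on the demand curve at x*: 139.70 − 0.77×91.7722 = 69.0354.

P = $69.04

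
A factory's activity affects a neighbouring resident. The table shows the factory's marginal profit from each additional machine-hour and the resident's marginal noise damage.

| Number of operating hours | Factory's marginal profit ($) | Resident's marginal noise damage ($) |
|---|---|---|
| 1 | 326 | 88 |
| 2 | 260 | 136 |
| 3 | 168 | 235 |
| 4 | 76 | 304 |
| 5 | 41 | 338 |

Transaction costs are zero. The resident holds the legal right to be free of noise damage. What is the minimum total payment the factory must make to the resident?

$224

Efficient level: marginal profit ≥ marginal noise damage through level 2, so k* = 2.
With the resident holding the right, the factory must at least compensate total damage at k*: 88 + 136 = 224.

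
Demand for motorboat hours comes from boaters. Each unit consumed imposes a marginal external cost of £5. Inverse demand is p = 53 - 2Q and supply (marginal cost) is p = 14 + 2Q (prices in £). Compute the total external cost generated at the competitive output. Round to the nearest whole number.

Market equilibrium (private): 14 + 2Q = 53 - 2Q → Q_m = 9.7500.
Total external cost = MEC × Q_m = 5 × 9.7500 = 48.7500.

£49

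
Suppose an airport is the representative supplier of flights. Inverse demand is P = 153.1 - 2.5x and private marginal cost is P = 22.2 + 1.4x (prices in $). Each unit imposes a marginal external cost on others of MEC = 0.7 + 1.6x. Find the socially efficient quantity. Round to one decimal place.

x* = 23.7

Social marginal cost = private MC + MEC = 22.9 + 3.0x.
Set SMC = demand: 22.9 + 3.0x = 153.1 - 2.5x → x* = 23.6727.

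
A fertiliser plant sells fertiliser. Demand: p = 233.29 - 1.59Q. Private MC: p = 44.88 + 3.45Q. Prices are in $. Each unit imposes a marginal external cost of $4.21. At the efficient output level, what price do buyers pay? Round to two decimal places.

Social marginal cost = private MC + MEC = 49.09 + 3.45Q.
Set SMC = demand: 49.09 + 3.45Q = 233.29 - 1.59Q → Q* = 36.5476.
Consumer price on the demand curve at Q*: 233.29 − 1.59×36.5476 = 175.1793.

P = $175.18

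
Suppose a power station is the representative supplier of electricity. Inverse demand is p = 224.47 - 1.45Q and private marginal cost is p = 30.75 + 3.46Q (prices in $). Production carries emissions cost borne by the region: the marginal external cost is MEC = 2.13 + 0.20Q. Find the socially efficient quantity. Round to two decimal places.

Q* = 37.49

Social marginal cost = private MC + MEC = 32.88 + 3.66Q.
Set SMC = demand: 32.88 + 3.66Q = 224.47 - 1.45Q → Q* = 37.4932.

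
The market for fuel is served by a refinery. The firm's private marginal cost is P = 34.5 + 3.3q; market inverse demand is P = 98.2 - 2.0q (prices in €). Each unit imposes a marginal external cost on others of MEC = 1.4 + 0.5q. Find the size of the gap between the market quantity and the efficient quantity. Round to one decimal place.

1.3 units

Market equilibrium (private): 34.5 + 3.3q = 98.2 - 2.0q → q_m = 12.0189.
Social marginal cost = private MC + MEC = 35.9 + 3.8q.
Set SMC = demand: 35.9 + 3.8q = 98.2 - 2.0q → q* = 10.7414.
Gap = |12.0189 − 10.7414| = 1.2775.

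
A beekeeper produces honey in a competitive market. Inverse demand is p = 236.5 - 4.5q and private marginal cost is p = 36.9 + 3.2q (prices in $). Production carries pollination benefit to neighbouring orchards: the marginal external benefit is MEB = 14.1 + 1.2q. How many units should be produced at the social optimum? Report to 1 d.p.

q* = 32.9

Social marginal cost = private MC − MEB = 22.8 + 2.0q.
Set SMC = demand: 22.8 + 2.0q = 236.5 - 4.5q → q* = 32.8769.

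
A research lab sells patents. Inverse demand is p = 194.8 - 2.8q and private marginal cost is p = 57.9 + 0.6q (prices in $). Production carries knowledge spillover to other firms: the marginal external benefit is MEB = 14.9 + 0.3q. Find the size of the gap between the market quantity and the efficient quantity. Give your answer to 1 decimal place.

Market equilibrium (private): 57.9 + 0.6q = 194.8 - 2.8q → q_m = 40.2647.
Social marginal cost = private MC − MEB = 43.0 + 0.3q.
Set SMC = demand: 43.0 + 0.3q = 194.8 - 2.8q → q* = 48.9677.
Gap = |40.2647 − 48.9677| = 8.7030.

8.7 units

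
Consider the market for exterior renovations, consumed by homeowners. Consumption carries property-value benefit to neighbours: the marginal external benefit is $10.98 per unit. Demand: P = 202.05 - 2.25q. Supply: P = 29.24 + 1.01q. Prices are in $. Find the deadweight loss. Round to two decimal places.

DWL = $18.49

Market equilibrium (private): 29.24 + 1.01q = 202.05 - 2.25q → q_m = 53.0092.
Social marginal benefit = demand + MEB = 213.03 - 2.25q.
Set SMB = MC: 213.03 - 2.25q = 29.24 + 1.01q → q* = 56.3773.
The loss is the area between SMB and MC from q* to q_m; with linear curves that's a triangle of height MEB(q_m).
DWL = ½ × 3.3681 × 10.9800 = 18.4909.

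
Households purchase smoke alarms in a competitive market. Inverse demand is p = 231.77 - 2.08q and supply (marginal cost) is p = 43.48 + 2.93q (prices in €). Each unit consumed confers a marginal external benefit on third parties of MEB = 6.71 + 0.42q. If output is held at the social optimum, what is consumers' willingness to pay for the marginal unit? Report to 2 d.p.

P = €143.40

Social marginal benefit = demand + MEB = 238.48 - 1.66q.
Set SMB = MC: 238.48 - 1.66q = 43.48 + 2.93q → q* = 42.4837.
Consumer price on the demand curve at q*: 231.77 − 2.08×42.4837 = 143.4039.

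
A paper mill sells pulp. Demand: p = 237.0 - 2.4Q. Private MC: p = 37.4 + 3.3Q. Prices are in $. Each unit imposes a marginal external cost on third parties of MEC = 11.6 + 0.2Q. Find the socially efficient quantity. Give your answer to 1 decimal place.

Social marginal cost = private MC + MEC = 49.0 + 3.5Q.
Set SMC = demand: 49.0 + 3.5Q = 237.0 - 2.4Q → Q* = 31.8644.

Q* = 31.9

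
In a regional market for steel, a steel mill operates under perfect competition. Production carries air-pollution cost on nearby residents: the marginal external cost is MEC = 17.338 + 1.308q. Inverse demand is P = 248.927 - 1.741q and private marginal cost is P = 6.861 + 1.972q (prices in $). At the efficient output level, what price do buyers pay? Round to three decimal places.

P = $171.004

Social marginal cost = private MC + MEC = 24.199 + 3.280q.
Set SMC = demand: 24.199 + 3.280q = 248.927 - 1.741q → q* = 44.7576.
Consumer price on the demand curve at q*: 248.927 − 1.741×44.7576 = 171.0040.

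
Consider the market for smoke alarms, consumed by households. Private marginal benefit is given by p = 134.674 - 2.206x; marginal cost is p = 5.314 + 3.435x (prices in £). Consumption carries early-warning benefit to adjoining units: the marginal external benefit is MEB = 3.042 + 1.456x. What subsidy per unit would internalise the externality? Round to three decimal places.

subsidy = £49.106 per unit

Social marginal benefit = demand + MEB = 137.716 - 0.750x.
Set SMB = MC: 137.716 - 0.750x = 5.314 + 3.435x → x* = 31.6373.
The Pigouvian subsidy equals MEB at x*: 3.042 + 1.456×31.6373 = 49.1059.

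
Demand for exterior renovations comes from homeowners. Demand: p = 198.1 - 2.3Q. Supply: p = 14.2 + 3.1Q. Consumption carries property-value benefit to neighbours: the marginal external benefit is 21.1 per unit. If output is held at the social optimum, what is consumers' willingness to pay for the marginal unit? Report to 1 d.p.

Social marginal benefit = demand + MEB = 219.2 - 2.3Q.
Set SMB = MC: 219.2 - 2.3Q = 14.2 + 3.1Q → Q* = 37.9630.
Consumer price on the demand curve at Q*: 198.1 − 2.3×37.9630 = 110.7851.

P = 110.8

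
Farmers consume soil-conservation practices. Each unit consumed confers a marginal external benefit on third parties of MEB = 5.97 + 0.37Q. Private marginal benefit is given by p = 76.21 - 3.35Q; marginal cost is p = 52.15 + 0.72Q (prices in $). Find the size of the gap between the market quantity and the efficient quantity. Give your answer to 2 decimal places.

2.20 units

Market equilibrium (private): 52.15 + 0.72Q = 76.21 - 3.35Q → Q_m = 5.9115.
Social marginal benefit = demand + MEB = 82.18 - 2.98Q.
Set SMB = MC: 82.18 - 2.98Q = 52.15 + 0.72Q → Q* = 8.1162.
Gap = |5.9115 − 8.1162| = 2.2047.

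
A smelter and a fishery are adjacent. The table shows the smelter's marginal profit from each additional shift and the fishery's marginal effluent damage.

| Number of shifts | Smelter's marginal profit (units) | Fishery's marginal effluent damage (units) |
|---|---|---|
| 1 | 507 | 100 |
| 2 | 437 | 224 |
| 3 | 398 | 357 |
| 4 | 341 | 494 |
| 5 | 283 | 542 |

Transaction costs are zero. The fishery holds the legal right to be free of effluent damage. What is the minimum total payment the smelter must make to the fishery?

681

Efficient level: marginal profit ≥ marginal effluent damage through level 3, so k* = 3.
With the fishery holding the right, the smelter must at least compensate total damage at k*: 100 + 224 + 357 = 681.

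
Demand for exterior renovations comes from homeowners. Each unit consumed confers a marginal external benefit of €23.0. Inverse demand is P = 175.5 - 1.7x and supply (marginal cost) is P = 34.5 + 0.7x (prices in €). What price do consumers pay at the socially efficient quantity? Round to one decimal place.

Social marginal benefit = demand + MEB = 198.5 - 1.7x.
Set SMB = MC: 198.5 - 1.7x = 34.5 + 0.7x → x* = 68.3333.
Consumer price on the demand curve at x*: 175.5 − 1.7×68.3333 = 59.3334.

P = €59.3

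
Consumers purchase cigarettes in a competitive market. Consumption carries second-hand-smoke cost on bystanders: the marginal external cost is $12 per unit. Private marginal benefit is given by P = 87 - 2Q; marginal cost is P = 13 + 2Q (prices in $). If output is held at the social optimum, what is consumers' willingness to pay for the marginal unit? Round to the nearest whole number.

P = $56

Social marginal benefit = demand − MEC = 75 - 2Q.
Set SMB = MC: 75 - 2Q = 13 + 2Q → Q* = 15.5000.
Consumer price on the demand curve at Q*: 87 − 2×15.5000 = 56.0000.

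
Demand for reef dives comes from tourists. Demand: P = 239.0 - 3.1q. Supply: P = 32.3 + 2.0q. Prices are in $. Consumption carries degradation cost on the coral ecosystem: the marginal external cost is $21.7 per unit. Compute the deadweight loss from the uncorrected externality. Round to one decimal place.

Market equilibrium (private): 32.3 + 2.0q = 239.0 - 3.1q → q_m = 40.5294.
Social marginal benefit = demand − MEC = 217.3 - 3.1q.
Set SMB = MC: 217.3 - 3.1q = 32.3 + 2.0q → q* = 36.2745.
Between q* and q_m the wedge MC − SMB runs linearly from 0 to MEC(q_m), so the loss is a triangle.
DWL = ½ × 4.2549 × 21.7000 = 46.1657.

DWL = $46.2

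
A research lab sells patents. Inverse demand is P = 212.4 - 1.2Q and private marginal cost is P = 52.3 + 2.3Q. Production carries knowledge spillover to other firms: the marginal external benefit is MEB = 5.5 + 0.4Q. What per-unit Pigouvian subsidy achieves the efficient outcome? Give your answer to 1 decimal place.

Social marginal cost = private MC − MEB = 46.8 + 1.9Q.
Set SMC = demand: 46.8 + 1.9Q = 212.4 - 1.2Q → Q* = 53.4194.
The Pigouvian subsidy equals MEB at Q*: 5.5 + 0.4×53.4194 = 26.8678.

subsidy = 26.9 per unit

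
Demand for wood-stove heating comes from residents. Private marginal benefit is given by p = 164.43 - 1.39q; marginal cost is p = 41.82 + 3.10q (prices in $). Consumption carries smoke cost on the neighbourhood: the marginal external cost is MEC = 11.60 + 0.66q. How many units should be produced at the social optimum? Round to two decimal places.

q* = 21.56

Social marginal benefit = demand − MEC = 152.83 - 2.05q.
Set SMB = MC: 152.83 - 2.05q = 41.82 + 3.10q → q* = 21.5553.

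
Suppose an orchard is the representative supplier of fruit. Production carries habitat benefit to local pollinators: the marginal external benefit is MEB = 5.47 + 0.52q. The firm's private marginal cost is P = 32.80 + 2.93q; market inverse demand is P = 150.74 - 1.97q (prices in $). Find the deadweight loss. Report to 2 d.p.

Market equilibrium (private): 32.80 + 2.93q = 150.74 - 1.97q → q_m = 24.0694.
Social marginal cost = private MC − MEB = 27.33 + 2.41q.
Set SMC = demand: 27.33 + 2.41q = 150.74 - 1.97q → q* = 28.1758.
Height of the DWL triangle at q_m is demand(q_m) − SMC(q_m) = MEB(q_m) = 17.9861.
DWL = ½ × 4.1064 × 17.9861 = 36.9291.

DWL = $36.93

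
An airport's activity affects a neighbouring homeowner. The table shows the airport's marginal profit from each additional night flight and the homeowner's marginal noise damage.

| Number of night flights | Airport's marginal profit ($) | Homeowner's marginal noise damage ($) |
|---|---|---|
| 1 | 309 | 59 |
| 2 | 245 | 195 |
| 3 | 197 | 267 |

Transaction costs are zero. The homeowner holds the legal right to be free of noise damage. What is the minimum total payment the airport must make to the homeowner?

Efficient level: marginal profit ≥ marginal noise damage through level 2, so k* = 2.
With the homeowner holding the right, the airport must at least compensate total damage at k*: 59 + 195 = 254.

$254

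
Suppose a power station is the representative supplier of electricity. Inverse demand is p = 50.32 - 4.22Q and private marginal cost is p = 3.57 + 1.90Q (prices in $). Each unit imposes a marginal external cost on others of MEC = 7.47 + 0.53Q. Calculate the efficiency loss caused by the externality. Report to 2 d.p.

DWL = $9.98

Market equilibrium (private): 3.57 + 1.90Q = 50.32 - 4.22Q → Q_m = 7.6389.
Social marginal cost = private MC + MEC = 11.04 + 2.43Q.
Set SMC = demand: 11.04 + 2.43Q = 50.32 - 4.22Q → Q* = 5.9068.
The welfare-loss triangle has base |Q_m − Q*| and height MEC(Q_m) (the vertical gap between SMC and demand is zero at Q* and MEC at Q_m).
DWL = ½ × 1.7321 × 11.5186 = 9.9757.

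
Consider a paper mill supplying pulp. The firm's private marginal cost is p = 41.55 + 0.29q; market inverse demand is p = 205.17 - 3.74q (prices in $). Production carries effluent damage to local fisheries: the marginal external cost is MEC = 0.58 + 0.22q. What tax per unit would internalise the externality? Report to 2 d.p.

tax = $9.02 per unit

Social marginal cost = private MC + MEC = 42.13 + 0.51q.
Set SMC = demand: 42.13 + 0.51q = 205.17 - 3.74q → q* = 38.3624.
The Pigouvian tax equals MEC at q*: 0.58 + 0.22×38.3624 = 9.0197.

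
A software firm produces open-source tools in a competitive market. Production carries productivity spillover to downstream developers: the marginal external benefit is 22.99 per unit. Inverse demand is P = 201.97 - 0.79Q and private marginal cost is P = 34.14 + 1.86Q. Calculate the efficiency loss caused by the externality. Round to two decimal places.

DWL = 99.72

Market equilibrium (private): 34.14 + 1.86Q = 201.97 - 0.79Q → Q_m = 63.3321.
Social marginal cost = private MC − MEB = 11.15 + 1.86Q.
Set SMC = demand: 11.15 + 1.86Q = 201.97 - 0.79Q → Q* = 72.0075.
The loss is the area between SMC and demand from Q* to Q_m; with linear curves that's a triangle of height MEB(Q_m).
DWL = ½ × 8.6754 × 22.9900 = 99.7237.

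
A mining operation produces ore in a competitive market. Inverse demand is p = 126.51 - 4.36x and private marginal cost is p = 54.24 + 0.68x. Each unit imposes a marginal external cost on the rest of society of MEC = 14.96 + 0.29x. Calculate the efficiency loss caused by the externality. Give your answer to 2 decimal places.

DWL = 34.29

Market equilibrium (private): 54.24 + 0.68x = 126.51 - 4.36x → x_m = 14.3393.
Social marginal cost = private MC + MEC = 69.20 + 0.97x.
Set SMC = demand: 69.20 + 0.97x = 126.51 - 4.36x → x* = 10.7523.
The welfare-loss triangle has base |x_m − x*| and height MEC(x_m) (the vertical gap between SMC and demand is zero at x* and MEC at x_m).
DWL = ½ × 3.5870 × 19.1184 = 34.2889.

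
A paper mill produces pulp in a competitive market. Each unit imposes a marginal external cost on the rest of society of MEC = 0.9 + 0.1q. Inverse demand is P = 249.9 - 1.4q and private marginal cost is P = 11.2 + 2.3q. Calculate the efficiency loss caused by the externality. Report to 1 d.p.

Market equilibrium (private): 11.2 + 2.3q = 249.9 - 1.4q → q_m = 64.5135.
Social marginal cost = private MC + MEC = 12.1 + 2.4q.
Set SMC = demand: 12.1 + 2.4q = 249.9 - 1.4q → q* = 62.5789.
Between q* and q_m the wedge SMC − demand runs linearly from 0 to MEC(q_m), so the loss is a triangle.
DWL = ½ × 1.9346 × 7.3514 = 7.1110.

DWL = 7.1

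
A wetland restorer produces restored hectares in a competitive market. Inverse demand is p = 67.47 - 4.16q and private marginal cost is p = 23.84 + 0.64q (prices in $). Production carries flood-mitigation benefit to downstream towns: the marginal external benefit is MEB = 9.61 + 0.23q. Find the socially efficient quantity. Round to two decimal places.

q* = 11.65

Social marginal cost = private MC − MEB = 14.23 + 0.41q.
Set SMC = demand: 14.23 + 0.41q = 67.47 - 4.16q → q* = 11.6499.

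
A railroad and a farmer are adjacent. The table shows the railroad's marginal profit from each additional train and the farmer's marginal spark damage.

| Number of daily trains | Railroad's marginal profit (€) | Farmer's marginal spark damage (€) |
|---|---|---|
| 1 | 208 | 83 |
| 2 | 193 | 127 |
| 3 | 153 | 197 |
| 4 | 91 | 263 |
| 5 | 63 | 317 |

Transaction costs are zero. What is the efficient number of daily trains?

2

Bargaining reaches the level where marginal profit last exceeds marginal spark damage.
That holds through level 2 (193 ≥ 127) but not at 3 (153 < 197).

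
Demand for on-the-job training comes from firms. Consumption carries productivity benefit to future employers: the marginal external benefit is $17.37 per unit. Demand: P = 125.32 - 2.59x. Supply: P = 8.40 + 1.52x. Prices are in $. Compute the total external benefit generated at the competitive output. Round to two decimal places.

$494.14

Market equilibrium (private): 8.40 + 1.52x = 125.32 - 2.59x → x_m = 28.4477.
Total external benefit = MEB × x_m = 17.37 × 28.4477 = 494.1365.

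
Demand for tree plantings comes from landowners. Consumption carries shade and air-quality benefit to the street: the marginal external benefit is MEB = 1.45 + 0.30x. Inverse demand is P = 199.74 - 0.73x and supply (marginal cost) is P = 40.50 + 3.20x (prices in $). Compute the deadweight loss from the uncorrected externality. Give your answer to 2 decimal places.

DWL = $25.50

Market equilibrium (private): 40.50 + 3.20x = 199.74 - 0.73x → x_m = 40.5191.
Social marginal benefit = demand + MEB = 201.19 - 0.43x.
Set SMB = MC: 201.19 - 0.43x = 40.50 + 3.20x → x* = 44.2672.
Between x* and x_m the wedge SMB − MC runs linearly from 0 to MEB(x_m), so the loss is a triangle.
DWL = ½ × 3.7481 × 13.6057 = 25.4978.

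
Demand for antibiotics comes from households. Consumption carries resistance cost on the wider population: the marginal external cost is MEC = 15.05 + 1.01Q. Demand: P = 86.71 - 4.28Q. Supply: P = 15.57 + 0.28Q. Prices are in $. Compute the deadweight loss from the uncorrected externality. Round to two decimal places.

Market equilibrium (private): 15.57 + 0.28Q = 86.71 - 4.28Q → Q_m = 15.6009.
Social marginal benefit = demand − MEC = 71.66 - 5.29Q.
Set SMB = MC: 71.66 - 5.29Q = 15.57 + 0.28Q → Q* = 10.0700.
The loss is the area between SMB and MC from Q* to Q_m; with linear curves that's a triangle of height MEC(Q_m).
DWL = ½ × 5.5309 × 30.8069 = 85.1949.

DWL = $85.19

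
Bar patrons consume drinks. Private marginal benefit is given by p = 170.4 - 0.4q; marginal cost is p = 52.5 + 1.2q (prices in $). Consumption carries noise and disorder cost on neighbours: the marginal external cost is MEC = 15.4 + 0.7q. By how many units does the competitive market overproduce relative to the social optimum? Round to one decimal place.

Market equilibrium (private): 52.5 + 1.2q = 170.4 - 0.4q → q_m = 73.6875.
Social marginal benefit = demand − MEC = 155.0 - 1.1q.
Set SMB = MC: 155.0 - 1.1q = 52.5 + 1.2q → q* = 44.5652.
Gap = |73.6875 − 44.5652| = 29.1223.

29.1 units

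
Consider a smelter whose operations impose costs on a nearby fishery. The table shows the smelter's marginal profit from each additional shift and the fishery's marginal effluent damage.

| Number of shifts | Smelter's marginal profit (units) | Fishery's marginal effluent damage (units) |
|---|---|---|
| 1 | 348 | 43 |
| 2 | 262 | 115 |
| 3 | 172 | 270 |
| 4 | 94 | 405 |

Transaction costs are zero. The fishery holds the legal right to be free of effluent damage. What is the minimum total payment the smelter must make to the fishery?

Efficient level: marginal profit ≥ marginal effluent damage through level 2, so k* = 2.
With the fishery holding the right, the smelter must at least compensate total damage at k*: 43 + 115 = 158.

158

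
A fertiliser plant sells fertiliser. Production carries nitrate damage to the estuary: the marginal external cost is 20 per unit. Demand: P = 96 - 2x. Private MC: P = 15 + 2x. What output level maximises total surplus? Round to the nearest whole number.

Social marginal cost = private MC + MEC = 35 + 2x.
Set SMC = demand: 35 + 2x = 96 - 2x → x* = 15.2500.

x* = 15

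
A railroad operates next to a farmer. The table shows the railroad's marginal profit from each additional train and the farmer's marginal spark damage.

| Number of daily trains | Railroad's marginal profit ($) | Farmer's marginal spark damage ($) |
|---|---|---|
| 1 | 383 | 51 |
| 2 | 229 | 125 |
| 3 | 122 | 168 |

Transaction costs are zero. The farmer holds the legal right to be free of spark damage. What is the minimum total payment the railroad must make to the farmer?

$176

Efficient level: marginal profit ≥ marginal spark damage through level 2, so k* = 2.
With the farmer holding the right, the railroad must at least compensate total damage at k*: 51 + 125 = 176.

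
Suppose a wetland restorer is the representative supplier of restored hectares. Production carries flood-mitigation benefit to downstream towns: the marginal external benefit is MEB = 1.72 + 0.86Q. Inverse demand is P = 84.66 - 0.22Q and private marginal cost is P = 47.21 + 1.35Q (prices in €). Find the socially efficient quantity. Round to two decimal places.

Q* = 55.17

Social marginal cost = private MC − MEB = 45.49 + 0.49Q.
Set SMC = demand: 45.49 + 0.49Q = 84.66 - 0.22Q → Q* = 55.1690.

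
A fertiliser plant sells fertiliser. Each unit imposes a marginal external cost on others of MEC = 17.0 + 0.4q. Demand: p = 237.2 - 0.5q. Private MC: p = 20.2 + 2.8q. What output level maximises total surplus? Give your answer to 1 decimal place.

q* = 54.1

Social marginal cost = private MC + MEC = 37.2 + 3.2q.
Set SMC = demand: 37.2 + 3.2q = 237.2 - 0.5q → q* = 54.0541.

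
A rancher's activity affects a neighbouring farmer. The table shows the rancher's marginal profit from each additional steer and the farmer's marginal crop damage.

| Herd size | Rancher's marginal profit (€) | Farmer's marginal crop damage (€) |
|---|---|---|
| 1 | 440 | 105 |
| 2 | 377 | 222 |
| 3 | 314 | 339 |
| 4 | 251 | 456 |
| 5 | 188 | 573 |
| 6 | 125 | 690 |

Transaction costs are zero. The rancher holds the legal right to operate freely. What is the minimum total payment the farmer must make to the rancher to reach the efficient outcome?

Left alone the rancher would choose level 6 (marginal profit stays positive).
Efficient level: k* = 2 (marginal profit ≥ marginal crop damage through 2).
The farmer must at least cover the rancher's forgone profit from cutting 6→2: 314 + 251 + 188 + 125 = 878.

€878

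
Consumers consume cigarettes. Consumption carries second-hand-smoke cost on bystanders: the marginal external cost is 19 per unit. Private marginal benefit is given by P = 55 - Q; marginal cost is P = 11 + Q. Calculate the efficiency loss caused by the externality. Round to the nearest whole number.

Market equilibrium (private): 11 + Q = 55 - Q → Q_m = 22.0000.
Social marginal benefit = demand − MEC = 36 - Q.
Set SMB = MC: 36 - Q = 11 + Q → Q* = 12.5000.
Between Q* and Q_m the wedge MC − SMB runs linearly from 0 to MEC(Q_m), so the loss is a triangle.
DWL = ½ × 9.5000 × 19.0000 = 90.2500.

DWL = 90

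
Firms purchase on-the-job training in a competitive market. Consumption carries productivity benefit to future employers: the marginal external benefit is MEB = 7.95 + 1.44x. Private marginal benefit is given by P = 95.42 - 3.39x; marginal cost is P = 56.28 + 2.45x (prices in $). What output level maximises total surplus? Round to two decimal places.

Social marginal benefit = demand + MEB = 103.37 - 1.95x.
Set SMB = MC: 103.37 - 1.95x = 56.28 + 2.45x → x* = 10.7023.

x* = 10.70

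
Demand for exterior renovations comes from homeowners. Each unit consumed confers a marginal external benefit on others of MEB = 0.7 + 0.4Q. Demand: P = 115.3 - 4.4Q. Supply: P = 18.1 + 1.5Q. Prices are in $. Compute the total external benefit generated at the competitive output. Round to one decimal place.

$65.8

Market equilibrium (private): 18.1 + 1.5Q = 115.3 - 4.4Q → Q_m = 16.4746.
Total external benefit = ∫₀^{Q_m} (0.7 + 0.4Q) dQ = 0.7×16.4746 + ½×0.4×16.4746² = 65.8147.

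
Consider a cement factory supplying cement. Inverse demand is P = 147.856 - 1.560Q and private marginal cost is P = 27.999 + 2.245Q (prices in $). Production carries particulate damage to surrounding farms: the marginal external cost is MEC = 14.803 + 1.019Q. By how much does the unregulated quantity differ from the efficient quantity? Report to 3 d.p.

Market equilibrium (private): 27.999 + 2.245Q = 147.856 - 1.560Q → Q_m = 31.4999.
Social marginal cost = private MC + MEC = 42.802 + 3.264Q.
Set SMC = demand: 42.802 + 3.264Q = 147.856 - 1.560Q → Q* = 21.7774.
Gap = |31.4999 − 21.7774| = 9.7225.

9.723 units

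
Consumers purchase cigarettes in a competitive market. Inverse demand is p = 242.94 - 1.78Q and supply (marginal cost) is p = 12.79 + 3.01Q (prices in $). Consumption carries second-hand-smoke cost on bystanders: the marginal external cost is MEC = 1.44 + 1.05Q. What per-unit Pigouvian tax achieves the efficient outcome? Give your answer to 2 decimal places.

tax = $42.56 per unit

Social marginal benefit = demand − MEC = 241.50 - 2.83Q.
Set SMB = MC: 241.50 - 2.83Q = 12.79 + 3.01Q → Q* = 39.1627.
The Pigouvian tax equals MEC at Q*: 1.44 + 1.05×39.1627 = 42.5608.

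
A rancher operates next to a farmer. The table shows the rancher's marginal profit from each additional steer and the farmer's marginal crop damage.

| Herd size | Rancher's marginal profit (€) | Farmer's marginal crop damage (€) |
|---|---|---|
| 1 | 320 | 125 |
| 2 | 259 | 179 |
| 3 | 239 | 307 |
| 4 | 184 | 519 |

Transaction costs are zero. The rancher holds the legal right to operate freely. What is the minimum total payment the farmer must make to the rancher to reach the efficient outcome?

Left alone the rancher would choose level 4 (marginal profit stays positive).
Efficient level: k* = 2 (marginal profit ≥ marginal crop damage through 2).
The farmer must at least cover the rancher's forgone profit from cutting 4→2: 239 + 184 = 423.

€423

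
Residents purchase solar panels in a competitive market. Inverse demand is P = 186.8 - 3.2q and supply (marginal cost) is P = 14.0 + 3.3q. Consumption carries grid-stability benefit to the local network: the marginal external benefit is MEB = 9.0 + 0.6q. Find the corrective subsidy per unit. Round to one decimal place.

subsidy = 27.5 per unit

Social marginal benefit = demand + MEB = 195.8 - 2.6q.
Set SMB = MC: 195.8 - 2.6q = 14.0 + 3.3q → q* = 30.8136.
The Pigouvian subsidy equals MEB at q*: 9.0 + 0.6×30.8136 = 27.4882.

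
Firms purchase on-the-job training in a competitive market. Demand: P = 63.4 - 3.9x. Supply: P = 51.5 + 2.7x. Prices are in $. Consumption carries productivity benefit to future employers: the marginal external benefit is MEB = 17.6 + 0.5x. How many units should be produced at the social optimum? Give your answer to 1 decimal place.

x* = 4.8

Social marginal benefit = demand + MEB = 81.0 - 3.4x.
Set SMB = MC: 81.0 - 3.4x = 51.5 + 2.7x → x* = 4.8361.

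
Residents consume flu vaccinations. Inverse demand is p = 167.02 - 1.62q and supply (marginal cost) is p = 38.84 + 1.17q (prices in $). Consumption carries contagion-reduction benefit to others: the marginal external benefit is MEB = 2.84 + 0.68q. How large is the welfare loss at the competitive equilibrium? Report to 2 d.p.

DWL = $275.24

Market equilibrium (private): 38.84 + 1.17q = 167.02 - 1.62q → q_m = 45.9427.
Social marginal benefit = demand + MEB = 169.86 - 0.94q.
Set SMB = MC: 169.86 - 0.94q = 38.84 + 1.17q → q* = 62.0948.
Height of the DWL triangle at q_m is SMB(q_m) − MC(q_m) = MEB(q_m) = 34.0810.
DWL = ½ × 16.1521 × 34.0810 = 275.2399.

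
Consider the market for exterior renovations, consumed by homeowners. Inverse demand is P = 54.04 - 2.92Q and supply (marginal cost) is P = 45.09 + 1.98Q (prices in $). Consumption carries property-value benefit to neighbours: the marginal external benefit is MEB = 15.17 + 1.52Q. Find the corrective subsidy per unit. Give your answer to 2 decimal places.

subsidy = $26.02 per unit

Social marginal benefit = demand + MEB = 69.21 - 1.40Q.
Set SMB = MC: 69.21 - 1.40Q = 45.09 + 1.98Q → Q* = 7.1361.
The Pigouvian subsidy equals MEB at Q*: 15.17 + 1.52×7.1361 = 26.0169.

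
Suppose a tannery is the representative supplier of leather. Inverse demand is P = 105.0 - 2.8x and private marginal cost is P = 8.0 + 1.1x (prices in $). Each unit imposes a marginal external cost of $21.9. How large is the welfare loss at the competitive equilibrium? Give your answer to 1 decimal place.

Market equilibrium (private): 8.0 + 1.1x = 105.0 - 2.8x → x_m = 24.8718.
Social marginal cost = private MC + MEC = 29.9 + 1.1x.
Set SMC = demand: 29.9 + 1.1x = 105.0 - 2.8x → x* = 19.2564.
The loss is the area between SMC and demand from x* to x_m; with linear curves that's a triangle of height MEC(x_m).
DWL = ½ × 5.6154 × 21.9000 = 61.4886.

DWL = $61.5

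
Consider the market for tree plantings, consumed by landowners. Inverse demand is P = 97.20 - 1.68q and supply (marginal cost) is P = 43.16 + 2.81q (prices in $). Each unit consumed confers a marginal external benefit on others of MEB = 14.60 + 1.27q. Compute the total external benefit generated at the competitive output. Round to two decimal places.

Market equilibrium (private): 43.16 + 2.81q = 97.20 - 1.68q → q_m = 12.0356.
Total external benefit = ∫₀^{q_m} (14.60 + 1.27q) dq = 14.60×12.0356 + ½×1.27×12.0356² = 267.7031.

$267.70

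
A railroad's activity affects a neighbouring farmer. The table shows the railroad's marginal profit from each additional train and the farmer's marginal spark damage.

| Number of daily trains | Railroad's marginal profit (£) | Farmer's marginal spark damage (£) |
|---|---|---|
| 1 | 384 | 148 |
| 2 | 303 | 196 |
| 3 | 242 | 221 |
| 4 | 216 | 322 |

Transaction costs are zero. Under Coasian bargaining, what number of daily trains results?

Bargaining reaches the level where marginal profit last exceeds marginal spark damage.
That holds through level 3 (242 ≥ 221) but not at 4 (216 < 322).

3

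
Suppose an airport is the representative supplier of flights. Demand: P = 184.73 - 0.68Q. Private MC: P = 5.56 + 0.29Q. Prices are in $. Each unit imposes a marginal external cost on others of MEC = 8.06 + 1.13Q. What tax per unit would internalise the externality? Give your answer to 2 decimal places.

tax = $100.13 per unit

Social marginal cost = private MC + MEC = 13.62 + 1.42Q.
Set SMC = demand: 13.62 + 1.42Q = 184.73 - 0.68Q → Q* = 81.4810.
The Pigouvian tax equals MEC at Q*: 8.06 + 1.13×81.4810 = 100.1335.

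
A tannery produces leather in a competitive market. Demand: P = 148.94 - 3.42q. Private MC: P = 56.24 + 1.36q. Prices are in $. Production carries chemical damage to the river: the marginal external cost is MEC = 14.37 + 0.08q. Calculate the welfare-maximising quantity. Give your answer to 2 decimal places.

Social marginal cost = private MC + MEC = 70.61 + 1.44q.
Set SMC = demand: 70.61 + 1.44q = 148.94 - 3.42q → q* = 16.1173.

q* = 16.12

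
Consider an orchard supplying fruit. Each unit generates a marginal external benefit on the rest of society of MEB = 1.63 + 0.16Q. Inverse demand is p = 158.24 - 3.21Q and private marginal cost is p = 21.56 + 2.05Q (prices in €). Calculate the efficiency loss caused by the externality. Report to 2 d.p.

DWL = €3.28

Market equilibrium (private): 21.56 + 2.05Q = 158.24 - 3.21Q → Q_m = 25.9848.
Social marginal cost = private MC − MEB = 19.93 + 1.89Q.
Set SMC = demand: 19.93 + 1.89Q = 158.24 - 3.21Q → Q* = 27.1196.
Between Q* and Q_m the wedge demand − SMC runs linearly from 0 to MEB(Q_m), so the loss is a triangle.
DWL = ½ × 1.1348 × 5.7876 = 3.2839.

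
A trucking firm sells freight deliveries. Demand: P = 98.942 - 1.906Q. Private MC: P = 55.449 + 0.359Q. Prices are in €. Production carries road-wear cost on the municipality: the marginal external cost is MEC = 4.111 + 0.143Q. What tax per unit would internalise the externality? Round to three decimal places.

Social marginal cost = private MC + MEC = 59.560 + 0.502Q.
Set SMC = demand: 59.560 + 0.502Q = 98.942 - 1.906Q → Q* = 16.3547.
The Pigouvian tax equals MEC at Q*: 4.111 + 0.143×16.3547 = 6.4497.

tax = €6.450 per unit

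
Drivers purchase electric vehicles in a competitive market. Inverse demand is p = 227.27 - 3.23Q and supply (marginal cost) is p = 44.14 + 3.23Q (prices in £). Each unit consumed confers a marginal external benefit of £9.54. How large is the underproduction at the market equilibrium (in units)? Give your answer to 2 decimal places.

Market equilibrium (private): 44.14 + 3.23Q = 227.27 - 3.23Q → Q_m = 28.3483.
Social marginal benefit = demand + MEB = 236.81 - 3.23Q.
Set SMB = MC: 236.81 - 3.23Q = 44.14 + 3.23Q → Q* = 29.8251.
Gap = |28.3483 − 29.8251| = 1.4768.

1.48 units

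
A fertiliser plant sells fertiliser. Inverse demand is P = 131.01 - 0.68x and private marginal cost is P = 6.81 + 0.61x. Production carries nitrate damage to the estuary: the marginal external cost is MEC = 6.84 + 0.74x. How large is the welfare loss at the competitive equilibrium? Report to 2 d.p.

DWL = 1501.85

Market equilibrium (private): 6.81 + 0.61x = 131.01 - 0.68x → x_m = 96.2791.
Social marginal cost = private MC + MEC = 13.65 + 1.35x.
Set SMC = demand: 13.65 + 1.35x = 131.01 - 0.68x → x* = 57.8128.
The loss is the area between SMC and demand from x* to x_m; with linear curves that's a triangle of height MEC(x_m).
DWL = ½ × 38.4663 × 78.0865 = 1501.8494.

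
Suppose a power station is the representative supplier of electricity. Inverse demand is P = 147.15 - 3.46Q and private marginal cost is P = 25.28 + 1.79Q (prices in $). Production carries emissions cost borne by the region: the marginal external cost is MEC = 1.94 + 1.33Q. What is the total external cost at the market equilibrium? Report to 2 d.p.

Market equilibrium (private): 25.28 + 1.79Q = 147.15 - 3.46Q → Q_m = 23.2133.
Total external cost = ∫₀^{Q_m} (1.94 + 1.33Q) dQ = 1.94×23.2133 + ½×1.33×23.2133² = 403.3739.

$403.37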